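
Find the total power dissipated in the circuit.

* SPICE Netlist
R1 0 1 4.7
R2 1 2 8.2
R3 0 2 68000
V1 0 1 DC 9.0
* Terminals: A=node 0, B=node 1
Nodal analysis, taking node 1 as the 0 V reference.
Source V1 fixes V_0 = 9 V.
KCL at each unknown node (sum of currents leaving = 0; resistances in Ω):
  Node 2: (V_2 - 0)/8.2 + (V_2 - 9)/68000 = 0
Collecting terms: 0.122 × V_2 = 0.0001324  =>  V_2 = 0.001085 V
Power in each resistor, P = (ΔV)²/R:
  P_R1 = (9 - 0)²/4.7 = 17.23 W
  P_R2 = (0 - 0.001085)²/8.2 = 0.0000001436 W
  P_R3 = (9 - 0.001085)²/68000 = 0.001191 W
P_total = P_R1 + P_R2 + P_R3 = 17.24 W

Final answer: 17.24 W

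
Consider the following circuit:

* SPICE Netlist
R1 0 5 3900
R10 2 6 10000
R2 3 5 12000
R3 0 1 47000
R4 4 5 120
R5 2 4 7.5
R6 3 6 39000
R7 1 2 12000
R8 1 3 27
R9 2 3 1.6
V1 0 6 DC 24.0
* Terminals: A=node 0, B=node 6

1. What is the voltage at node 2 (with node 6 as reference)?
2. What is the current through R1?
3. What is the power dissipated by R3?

Nodal analysis, taking node 6 as the 0 V reference.
Source V1 fixes V_0 = 24 V.
KCL at each unknown node (sum of currents leaving = 0; resistances in Ω):
  Node 1: (V_1 - 24)/47000 + (V_1 - V_2)/12000 + (V_1 - V_3)/27 = 0
  Node 2: (V_2 - V_4)/7.5 + (V_2 - V_1)/12000 + (V_2 - V_3)/1.6 + (V_2 - 0)/10000 = 0
  Node 3: (V_3 - V_5)/12000 + (V_3 - 0)/39000 + (V_3 - V_1)/27 + (V_3 - V_2)/1.6 = 0
  Node 4: (V_4 - V_5)/120 + (V_4 - V_2)/7.5 = 0
  Node 5: (V_5 - 24)/3900 + (V_5 - V_3)/12000 + (V_5 - V_4)/120 = 0
Collecting terms (coefficients in siemens):
  0.03714·V_1 - 0.00008333·V_2 - 0.03704·V_3 = 0.0005106
  0.7585·V_2 - 0.00008333·V_1 - 0.625·V_3 - 0.1333·V_4 = 0
  0.6621·V_3 - 0.03704·V_1 - 0.625·V_2 - 0.00008333·V_5 = 0
  0.1417·V_4 - 0.1333·V_2 - 0.008333·V_5 = 0
  0.008673·V_5 - 0.00008333·V_3 - 0.008333·V_4 = 0.006154
Solving these 5 simultaneous equations (Gaussian elimination) gives:
  V_1 = 16.38 V, V_2 = 16.37 V, V_3 = 16.37 V, V_4 = 16.39 V
  V_5 = 16.61 V
Part 1:
  Read off the nodal solution: V_2 = 16.37 V
Part 2:
  I_R1 = (V_0 - V_5)/R1 = (24 - 16.61)/3900 = 0.001895 A
  Magnitude: I_R1 = 0.001895 A
Part 3:
  I_R3 = (V_0 - V_1)/R3 = (24 - 16.38)/47000 = 0.0001622 A
  P_R3 = I_R3² × R3 = (0.0001622)² × 47000 = 0.001237 W

Final answers:
1. V_2 = 16.37 V
2. I_R1 = 0.001895 A
3. P_R3 = 0.001237 W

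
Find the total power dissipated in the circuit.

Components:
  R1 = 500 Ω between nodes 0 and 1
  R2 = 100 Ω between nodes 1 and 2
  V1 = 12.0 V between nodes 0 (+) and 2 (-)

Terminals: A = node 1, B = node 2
Nodal analysis, taking node 2 as the 0 V reference.
Source V1 fixes V_0 = 12 V.
KCL at each unknown node (sum of currents leaving = 0; resistances in Ω):
  Node 1: (V_1 - 12)/500 + (V_1 - 0)/100 = 0
Collecting terms: 0.012 × V_1 = 0.024  =>  V_1 = 2 V
Power in each resistor, P = (ΔV)²/R:
  P_R1 = (12 - 2)²/500 = 0.2 W
  P_R2 = (2 - 0)²/100 = 0.04 W
P_total = P_R1 + P_R2 = 0.24 W

Final answer: 0.24 W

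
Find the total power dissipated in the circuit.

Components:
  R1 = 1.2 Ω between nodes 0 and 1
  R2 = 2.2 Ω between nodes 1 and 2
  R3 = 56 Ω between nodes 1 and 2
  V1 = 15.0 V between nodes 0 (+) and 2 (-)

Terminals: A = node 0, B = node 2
Nodal analysis, taking node 2 as the 0 V reference.
Source V1 fixes V_0 = 15 V.
KCL at each unknown node (sum of currents leaving = 0; resistances in Ω):
  Node 1: (V_1 - 15)/1.2 + (V_1 - 0)/2.2 + (V_1 - 0)/56 = 0
Collecting terms: 1.306 × V_1 = 12.5  =>  V_1 = 9.573 V
Power in each resistor, P = (ΔV)²/R:
  P_R1 = (15 - 9.573)²/1.2 = 24.54 W
  P_R2 = (9.573 - 0)²/2.2 = 41.66 W
  P_R3 = (9.573 - 0)²/56 = 1.637 W
P_total = P_R1 + P_R2 + P_R3 = 67.84 W

Final answer: 67.84 W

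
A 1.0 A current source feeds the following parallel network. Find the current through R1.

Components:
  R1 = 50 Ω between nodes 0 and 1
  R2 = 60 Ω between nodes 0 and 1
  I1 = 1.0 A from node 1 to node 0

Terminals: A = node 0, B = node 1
All resistors sit directly between nodes 0 and 1, so they are in parallel and share one voltage V; the full source current 1 A splits among them.
1/R_par = 1/50 + 1/60 = 0.03667 S  =>  R_par = 27.27 Ω
V = I × R_par = 1 × 27.27 = 27.27 V
I_R1 = V/R1 = 27.27/50 = 0.5455 A

Final answer: 0.5455 A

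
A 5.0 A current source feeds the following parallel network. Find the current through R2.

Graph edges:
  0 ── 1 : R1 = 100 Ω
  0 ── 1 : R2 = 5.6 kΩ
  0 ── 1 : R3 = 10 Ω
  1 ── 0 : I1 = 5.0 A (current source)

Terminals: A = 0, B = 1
All resistors sit directly between nodes 0 and 1, so they are in parallel and share one voltage V; the full source current 5 A splits among them.
1/R_par = 1/100 + 1/5600 + 1/10 = 0.1102 S  =>  R_par = 9.076 Ω
V = I × R_par = 5 × 9.076 = 45.38 V
I_R2 = V/R2 = 45.38/5600 = 0.008104 A

Final answer: 0.008104 A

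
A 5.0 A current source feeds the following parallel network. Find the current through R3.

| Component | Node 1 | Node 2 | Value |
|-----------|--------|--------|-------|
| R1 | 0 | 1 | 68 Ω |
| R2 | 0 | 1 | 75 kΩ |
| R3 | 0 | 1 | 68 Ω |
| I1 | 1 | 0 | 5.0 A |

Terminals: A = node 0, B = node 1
All resistors sit directly between nodes 0 and 1, so they are in parallel and share one voltage V; the full source current 5 A splits among them.
1/R_par = 1/68 + 1/75000 + 1/68 = 0.02943 S  =>  R_par = 33.98 Ω
V = I × R_par = 5 × 33.98 = 169.9 V
I_R3 = V/R3 = 169.9/68 = 2.499 A

Final answer: 2.499 A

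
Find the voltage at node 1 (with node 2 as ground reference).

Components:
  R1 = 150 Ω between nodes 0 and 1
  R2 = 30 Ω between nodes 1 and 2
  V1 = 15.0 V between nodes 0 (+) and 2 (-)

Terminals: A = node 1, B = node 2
Nodal analysis, taking node 2 as the 0 V reference.
Source V1 fixes V_0 = 15 V.
KCL at each unknown node (sum of currents leaving = 0; resistances in Ω):
  Node 1: (V_1 - 15)/150 + (V_1 - 0)/30 = 0
Collecting terms: 0.04 × V_1 = 0.1  =>  V_1 = 2.5 V
The requested potential is V_1 = 2.5 V.

Final answer: V_1 = 2.5 V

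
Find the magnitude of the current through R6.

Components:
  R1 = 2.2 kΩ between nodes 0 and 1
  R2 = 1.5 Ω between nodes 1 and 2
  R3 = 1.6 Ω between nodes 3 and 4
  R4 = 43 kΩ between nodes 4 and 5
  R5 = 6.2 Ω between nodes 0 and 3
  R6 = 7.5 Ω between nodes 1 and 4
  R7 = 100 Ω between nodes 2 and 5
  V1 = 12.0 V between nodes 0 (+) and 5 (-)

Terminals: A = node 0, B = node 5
Nodal analysis, taking node 5 as the 0 V reference.
Source V1 fixes V_0 = 12 V.
KCL at each unknown node (sum of currents leaving = 0; resistances in Ω):
  Node 1: (V_1 - 12)/2200 + (V_1 - V_2)/1.5 + (V_1 - V_4)/7.5 = 0
  Node 2: (V_2 - V_1)/1.5 + (V_2 - 0)/100 = 0
  Node 3: (V_3 - V_4)/1.6 + (V_3 - 12)/6.2 = 0
  Node 4: (V_4 - V_3)/1.6 + (V_4 - 0)/43000 + (V_4 - V_1)/7.5 = 0
Collecting terms (coefficients in siemens):
  0.8005·V_1 - 0.6667·V_2 - 0.1333·V_4 = 0.005455
  0.6767·V_2 - 0.6667·V_1 = 0
  0.7863·V_3 - 0.625·V_4 = 1.935
  0.7584·V_4 - 0.1333·V_1 - 0.625·V_3 = 0
Solving these 4 simultaneous equations (Gaussian elimination) gives:
  V_1 = 10.44 V, V_2 = 10.28 V, V_3 = 11.37 V, V_4 = 11.2 V
I_R6 = (V_1 - V_4)/R6 = (10.44 - 11.2)/7.5 = -0.1021 A
|I_R6| = 0.1021 A

Final answer: |I_R6| = 0.1021 A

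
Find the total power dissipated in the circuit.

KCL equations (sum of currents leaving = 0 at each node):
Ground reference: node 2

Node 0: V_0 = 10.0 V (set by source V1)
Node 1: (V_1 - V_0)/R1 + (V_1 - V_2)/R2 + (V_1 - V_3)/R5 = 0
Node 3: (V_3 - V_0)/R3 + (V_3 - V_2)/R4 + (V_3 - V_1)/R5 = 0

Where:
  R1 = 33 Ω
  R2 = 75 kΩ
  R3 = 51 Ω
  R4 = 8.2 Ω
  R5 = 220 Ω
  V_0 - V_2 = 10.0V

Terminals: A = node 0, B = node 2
Nodal analysis, taking node 2 as the 0 V reference.
Source V1 fixes V_0 = 10 V.
KCL at each unknown node (sum of currents leaving = 0; resistances in Ω):
  Node 1: (V_1 - 10)/33 + (V_1 - 0)/75000 + (V_1 - V_3)/220 = 0
  Node 3: (V_3 - 10)/51 + (V_3 - 0)/8.2 + (V_3 - V_1)/220 = 0
Collecting terms (coefficients in siemens):
  0.03486·V_1 - 0.004545·V_3 = 0.303
  0.1461·V_3 - 0.004545·V_1 = 0.1961
Determinant D = (0.03486)(0.1461) - (-0.004545)(-0.004545) = 0.005073
V_1 = [(0.303)(0.1461) - (-0.004545)(0.1961)]/D = 8.903 V
V_3 = [(0.03486)(0.1961) - (0.303)(-0.004545)]/D = 1.619 V
Power in each resistor, P = (ΔV)²/R:
  P_R1 = (10 - 8.903)²/33 = 0.03644 W
  P_R2 = (8.903 - 0)²/75000 = 0.001057 W
  P_R3 = (10 - 1.619)²/51 = 1.377 W
  P_R4 = (0 - 1.619)²/8.2 = 0.3197 W
  P_R5 = (8.903 - 1.619)²/220 = 0.2412 W
P_total = P_R1 + P_R2 + P_R3 + P_R4 + P_R5 = 1.976 W

Final answer: 1.976 W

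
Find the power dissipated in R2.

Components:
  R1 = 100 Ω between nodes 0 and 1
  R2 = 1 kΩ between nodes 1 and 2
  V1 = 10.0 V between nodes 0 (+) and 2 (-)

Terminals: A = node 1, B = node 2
Nodal analysis, taking node 2 as the 0 V reference.
Source V1 fixes V_0 = 10 V.
KCL at each unknown node (sum of currents leaving = 0; resistances in Ω):
  Node 1: (V_1 - 10)/100 + (V_1 - 0)/1000 = 0
Collecting terms: 0.011 × V_1 = 0.1  =>  V_1 = 9.091 V
I_R2 = (V_1 - V_2)/R2 = (9.091 - 0)/1000 = 0.009091 A
P_R2 = I_R2² × R2 = (0.009091)² × 1000 = 0.08264 W

Final answer: 0.08264 W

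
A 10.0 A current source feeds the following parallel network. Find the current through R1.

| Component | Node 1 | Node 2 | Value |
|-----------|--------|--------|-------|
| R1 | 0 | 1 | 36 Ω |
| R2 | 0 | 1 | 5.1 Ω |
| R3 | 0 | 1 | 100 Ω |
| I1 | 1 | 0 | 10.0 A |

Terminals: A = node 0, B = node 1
All resistors sit directly between nodes 0 and 1, so they are in parallel and share one voltage V; the full source current 10 A splits among them.
1/R_par = 1/36 + 1/5.1 + 1/100 = 0.2339 S  =>  R_par = 4.276 Ω
V = I × R_par = 10 × 4.276 = 42.76 V
I_R1 = V/R1 = 42.76/36 = 1.188 A

Final answer: 1.188 A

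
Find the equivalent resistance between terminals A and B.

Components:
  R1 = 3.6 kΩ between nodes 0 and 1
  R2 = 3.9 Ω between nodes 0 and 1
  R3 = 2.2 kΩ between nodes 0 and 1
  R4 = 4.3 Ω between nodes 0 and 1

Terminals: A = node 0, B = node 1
Reduce the network between node 0 (A) and node 1 (B) by series/parallel combination:
  Rp1 = R1 ‖ R2 ‖ R3 ‖ R4 (parallel, all between nodes 0 and 1) = 1/(1/3600 + 1/3.9 + 1/2200 + 1/4.3) = 2.042 Ω
R_eq = 2.042 Ω

Final answer: 2.042 Ω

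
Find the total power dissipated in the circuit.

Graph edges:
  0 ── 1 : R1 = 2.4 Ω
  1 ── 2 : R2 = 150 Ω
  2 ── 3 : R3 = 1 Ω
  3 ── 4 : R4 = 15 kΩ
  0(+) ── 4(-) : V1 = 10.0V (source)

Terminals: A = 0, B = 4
Nodal analysis, taking node 4 as the 0 V reference.
Source V1 fixes V_0 = 10 V.
KCL at each unknown node (sum of currents leaving = 0; resistances in Ω):
  Node 1: (V_1 - 10)/2.4 + (V_1 - V_2)/150 = 0
  Node 2: (V_2 - V_1)/150 + (V_2 - V_3)/1 = 0
  Node 3: (V_3 - V_2)/1 + (V_3 - 0)/15000 = 0
Collecting terms (coefficients in siemens):
  0.4233·V_1 - 0.006667·V_2 = 4.167
  1.007·V_2 - 0.006667·V_1 - 1·V_3 = 0
  1·V_3 - 1·V_2 = 0
Solving these 3 simultaneous equations (Gaussian elimination) gives:
  V_1 = 9.998 V, V_2 = 9.899 V, V_3 = 9.899 V
Power in each resistor, P = (ΔV)²/R:
  P_R1 = (10 - 9.998)²/2.4 = 0.000001045 W
  P_R2 = (9.998 - 9.899)²/150 = 0.00006532 W
  P_R3 = (9.899 - 9.899)²/1 = 0.0000004355 W
  P_R4 = (9.899 - 0)²/15000 = 0.006532 W
P_total = P_R1 + P_R2 + P_R3 + P_R4 = 0.006599 W

Final answer: 0.006599 W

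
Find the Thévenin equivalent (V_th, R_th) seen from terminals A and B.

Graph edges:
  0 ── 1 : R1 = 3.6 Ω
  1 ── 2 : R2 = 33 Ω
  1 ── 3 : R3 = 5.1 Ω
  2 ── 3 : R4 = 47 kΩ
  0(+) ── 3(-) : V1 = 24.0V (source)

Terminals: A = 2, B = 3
Step 1 — V_th is the open-circuit voltage V_A - V_B (nothing connected across the terminals).
Nodal analysis, taking node 3 as the 0 V reference.
Source V1 fixes V_0 = 24 V.
KCL at each unknown node (sum of currents leaving = 0; resistances in Ω):
  Node 1: (V_1 - 24)/3.6 + (V_1 - V_2)/33 + (V_1 - 0)/5.1 = 0
  Node 2: (V_2 - V_1)/33 + (V_2 - 0)/47000 = 0
Collecting terms (coefficients in siemens):
  0.5042·V_1 - 0.0303·V_2 = 6.667
  0.03032·V_2 - 0.0303·V_1 = 0
Determinant D = (0.5042)(0.03032) - (-0.0303)(-0.0303) = 0.01437
V_1 = [(6.667)(0.03032) - (-0.0303)(0)]/D = 14.07 V
V_2 = [(0.5042)(0) - (6.667)(-0.0303)]/D = 14.06 V
V_th = V_2 - V_3 = 14.06 - 0 = 14.06 V
Step 2 — R_th: zero the source — replace V1 by a short circuit (node 3 merges into node 0) — and find the resistance seen between A (node 2) and B (node 0).
Reduce the network between node 2 (A) and node 0 (B) by series/parallel combination:
  Rp1 = R1 ‖ R3 (parallel, both between nodes 0 and 1) = 1/(1/3.6 + 1/5.1) = 2.11 Ω
  Rs1 = R2 + Rp1 (series, joined only at node 1) = 33 + 2.11 = 35.11 Ω
  Rp2 = R4 ‖ Rs1 (parallel, both between nodes 0 and 2) = 1/(1/47000 + 1/35.11) = 35.08 Ω
R_th = 35.08 Ω

Final answer: V_th = 14.06 V, R_th = 35.08 Ω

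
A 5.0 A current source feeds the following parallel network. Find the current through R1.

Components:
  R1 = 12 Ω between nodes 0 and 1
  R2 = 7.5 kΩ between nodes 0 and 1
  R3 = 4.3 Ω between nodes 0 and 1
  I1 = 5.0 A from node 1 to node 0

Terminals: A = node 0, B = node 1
All resistors sit directly between nodes 0 and 1, so they are in parallel and share one voltage V; the full source current 5 A splits among them.
1/R_par = 1/12 + 1/7500 + 1/4.3 = 0.316 S  =>  R_par = 3.164 Ω
V = I × R_par = 5 × 3.164 = 15.82 V
I_R1 = V/R1 = 15.82/12 = 1.318 A

Final answer: 1.318 A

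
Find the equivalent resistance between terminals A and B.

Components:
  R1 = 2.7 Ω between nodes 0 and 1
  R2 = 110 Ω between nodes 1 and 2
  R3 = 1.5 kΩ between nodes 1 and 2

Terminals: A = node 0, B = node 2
Reduce the network between node 0 (A) and node 2 (B) by series/parallel combination:
  Rp1 = R2 ‖ R3 (parallel, both between nodes 1 and 2) = 1/(1/110 + 1/1500) = 102.5 Ω
  Rs1 = R1 + Rp1 (series, joined only at node 1) = 2.7 + 102.5 = 105.2 Ω
R_eq = 105.2 Ω

Final answer: 105.2 Ω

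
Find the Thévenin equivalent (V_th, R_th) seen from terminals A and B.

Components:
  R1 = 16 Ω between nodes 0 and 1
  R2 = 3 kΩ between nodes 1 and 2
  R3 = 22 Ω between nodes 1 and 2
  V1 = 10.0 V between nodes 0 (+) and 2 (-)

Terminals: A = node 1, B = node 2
Step 1 — V_th is the open-circuit voltage V_A - V_B (nothing connected across the terminals).
Nodal analysis, taking node 2 as the 0 V reference.
Source V1 fixes V_0 = 10 V.
KCL at each unknown node (sum of currents leaving = 0; resistances in Ω):
  Node 1: (V_1 - 10)/16 + (V_1 - 0)/3000 + (V_1 - 0)/22 = 0
Collecting terms: 0.1083 × V_1 = 0.625  =>  V_1 = 5.772 V
V_th = V_1 - V_2 = 5.772 - 0 = 5.772 V
Step 2 — R_th: zero the source — replace V1 by a short circuit (node 2 merges into node 0) — and find the resistance seen between A (node 1) and B (node 0).
Reduce the network between node 1 (A) and node 0 (B) by series/parallel combination:
  Rp1 = R1 ‖ R2 ‖ R3 (parallel, all between nodes 0 and 1) = 1/(1/16 + 1/3000 + 1/22) = 9.235 Ω
R_th = 9.235 Ω

Final answer: V_th = 5.772 V, R_th = 9.235 Ω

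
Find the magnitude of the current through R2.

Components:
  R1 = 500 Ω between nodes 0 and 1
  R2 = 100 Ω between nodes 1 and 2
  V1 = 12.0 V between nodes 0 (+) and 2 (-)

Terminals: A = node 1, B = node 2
Nodal analysis, taking node 2 as the 0 V reference.
Source V1 fixes V_0 = 12 V.
KCL at each unknown node (sum of currents leaving = 0; resistances in Ω):
  Node 1: (V_1 - 12)/500 + (V_1 - 0)/100 = 0
Collecting terms: 0.012 × V_1 = 0.024  =>  V_1 = 2 V
I_R2 = (V_1 - V_2)/R2 = (2 - 0)/100 = 0.02 A
|I_R2| = 0.02 A

Final answer: |I_R2| = 0.02 A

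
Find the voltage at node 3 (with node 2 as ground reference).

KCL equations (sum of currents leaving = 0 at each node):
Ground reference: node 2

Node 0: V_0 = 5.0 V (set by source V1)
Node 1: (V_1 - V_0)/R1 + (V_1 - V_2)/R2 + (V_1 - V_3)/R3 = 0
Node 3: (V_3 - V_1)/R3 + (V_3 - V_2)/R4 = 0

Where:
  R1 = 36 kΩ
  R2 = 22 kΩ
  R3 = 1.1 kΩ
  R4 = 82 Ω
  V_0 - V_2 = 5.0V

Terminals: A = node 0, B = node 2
Nodal analysis, taking node 2 as the 0 V reference.
Source V1 fixes V_0 = 5 V.
KCL at each unknown node (sum of currents leaving = 0; resistances in Ω):
  Node 1: (V_1 - 5)/36000 + (V_1 - 0)/22000 + (V_1 - V_3)/1100 = 0
  Node 3: (V_3 - V_1)/1100 + (V_3 - 0)/82 = 0
Collecting terms (coefficients in siemens):
  0.0009823·V_1 - 0.0009091·V_3 = 0.0001389
  0.0131·V_3 - 0.0009091·V_1 = 0
Determinant D = (0.0009823)(0.0131) - (-0.0009091)(-0.0009091) = 0.00001205
V_1 = [(0.0001389)(0.0131) - (-0.0009091)(0)]/D = 0.1511 V
V_3 = [(0.0009823)(0) - (0.0001389)(-0.0009091)]/D = 0.01048 V
The requested potential is V_3 = 0.01048 V.

Final answer: V_3 = 0.01048 V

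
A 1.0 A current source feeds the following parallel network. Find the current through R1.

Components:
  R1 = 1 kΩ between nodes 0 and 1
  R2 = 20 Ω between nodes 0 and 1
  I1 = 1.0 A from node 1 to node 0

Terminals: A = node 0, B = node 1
All resistors sit directly between nodes 0 and 1, so they are in parallel and share one voltage V; the full source current 1 A splits among them.
1/R_par = 1/1000 + 1/20 = 0.051 S  =>  R_par = 19.61 Ω
V = I × R_par = 1 × 19.61 = 19.61 V
I_R1 = V/R1 = 19.61/1000 = 0.01961 A

Final answer: 0.01961 A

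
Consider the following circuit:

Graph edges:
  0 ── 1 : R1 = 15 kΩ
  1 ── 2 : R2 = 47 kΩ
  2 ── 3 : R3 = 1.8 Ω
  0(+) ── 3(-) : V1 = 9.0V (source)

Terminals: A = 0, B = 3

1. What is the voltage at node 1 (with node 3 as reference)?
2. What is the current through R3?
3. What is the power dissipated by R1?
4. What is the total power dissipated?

Nodal analysis, taking node 3 as the 0 V reference.
Source V1 fixes V_0 = 9 V.
KCL at each unknown node (sum of currents leaving = 0; resistances in Ω):
  Node 1: (V_1 - 9)/15000 + (V_1 - V_2)/47000 = 0
  Node 2: (V_2 - V_1)/47000 + (V_2 - 0)/1.8 = 0
Collecting terms (coefficients in siemens):
  0.00008794·V_1 - 0.00002128·V_2 = 0.0006
  0.5556·V_2 - 0.00002128·V_1 = 0
Determinant D = (0.00008794)(0.5556) - (-0.00002128)(-0.00002128) = 0.00004886
V_1 = [(0.0006)(0.5556) - (-0.00002128)(0)]/D = 6.823 V
V_2 = [(0.00008794)(0) - (0.0006)(-0.00002128)]/D = 0.0002613 V
Part 1:
  Read off the nodal solution: V_1 = 6.823 V
Part 2:
  I_R3 = (V_2 - V_3)/R3 = (0.0002613 - 0)/1.8 = 0.0001452 A
  Magnitude: I_R3 = 0.0001452 A
Part 3:
  I_R1 = (V_0 - V_1)/R1 = (9 - 6.823)/15000 = 0.0001452 A
  P_R1 = I_R1² × R1 = (0.0001452)² × 15000 = 0.0003161 W
Part 4:
  Power in each resistor, P = (ΔV)²/R:
    P_R1 = (9 - 6.823)²/15000 = 0.0003161 W
    P_R2 = (6.823 - 0.0002613)²/47000 = 0.0009903 W
    P_R3 = (0.0002613 - 0)²/1.8 = 0.00000003793 W
  P_total = P_R1 + P_R2 + P_R3 = 0.001306 W

Final answers:
1. V_1 = 6.823 V
2. I_R3 = 0.0001452 A
3. P_R1 = 0.0003161 W
4. P_total = 0.001306 W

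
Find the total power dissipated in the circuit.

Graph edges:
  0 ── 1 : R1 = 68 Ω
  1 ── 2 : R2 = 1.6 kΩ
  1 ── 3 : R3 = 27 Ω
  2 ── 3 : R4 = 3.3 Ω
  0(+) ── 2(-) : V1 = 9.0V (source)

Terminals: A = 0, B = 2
Nodal analysis, taking node 2 as the 0 V reference.
Source V1 fixes V_0 = 9 V.
KCL at each unknown node (sum of currents leaving = 0; resistances in Ω):
  Node 1: (V_1 - 9)/68 + (V_1 - 0)/1600 + (V_1 - V_3)/27 = 0
  Node 3: (V_3 - V_1)/27 + (V_3 - 0)/3.3 = 0
Collecting terms (coefficients in siemens):
  0.05237·V_1 - 0.03704·V_3 = 0.1324
  0.3401·V_3 - 0.03704·V_1 = 0
Determinant D = (0.05237)(0.3401) - (-0.03704)(-0.03704) = 0.01644
V_1 = [(0.1324)(0.3401) - (-0.03704)(0)]/D = 2.738 V
V_3 = [(0.05237)(0) - (0.1324)(-0.03704)]/D = 0.2982 V
Power in each resistor, P = (ΔV)²/R:
  P_R1 = (9 - 2.738)²/68 = 0.5766 W
  P_R2 = (2.738 - 0)²/1600 = 0.004686 W
  P_R3 = (2.738 - 0.2982)²/27 = 0.2205 W
  P_R4 = (0 - 0.2982)²/3.3 = 0.02695 W
P_total = P_R1 + P_R2 + P_R3 + P_R4 = 0.8288 W

Final answer: 0.8288 W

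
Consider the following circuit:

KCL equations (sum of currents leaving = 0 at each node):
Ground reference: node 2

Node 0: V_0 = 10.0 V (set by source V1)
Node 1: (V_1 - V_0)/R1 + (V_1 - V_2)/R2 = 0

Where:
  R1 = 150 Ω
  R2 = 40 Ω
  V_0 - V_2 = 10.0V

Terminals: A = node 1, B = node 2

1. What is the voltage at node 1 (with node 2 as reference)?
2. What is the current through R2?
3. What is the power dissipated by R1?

Nodal analysis, taking node 2 as the 0 V reference.
Source V1 fixes V_0 = 10 V.
KCL at each unknown node (sum of currents leaving = 0; resistances in Ω):
  Node 1: (V_1 - 10)/150 + (V_1 - 0)/40 = 0
Collecting terms: 0.03167 × V_1 = 0.06667  =>  V_1 = 2.105 V
Part 1:
  Read off the nodal solution: V_1 = 2.105 V
Part 2:
  I_R2 = (V_1 - V_2)/R2 = (2.105 - 0)/40 = 0.05263 A
  Magnitude: I_R2 = 0.05263 A
Part 3:
  I_R1 = (V_0 - V_1)/R1 = (10 - 2.105)/150 = 0.05263 A
  P_R1 = I_R1² × R1 = (0.05263)² × 150 = 0.4155 W

Final answers:
1. V_1 = 2.105 V
2. I_R2 = 0.05263 A
3. P_R1 = 0.4155 W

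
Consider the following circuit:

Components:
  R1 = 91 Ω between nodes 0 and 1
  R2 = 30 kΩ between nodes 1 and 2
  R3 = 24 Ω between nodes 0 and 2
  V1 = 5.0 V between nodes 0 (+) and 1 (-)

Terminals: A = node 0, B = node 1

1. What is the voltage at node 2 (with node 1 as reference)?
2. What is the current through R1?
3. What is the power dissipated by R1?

Nodal analysis, taking node 1 as the 0 V reference.
Source V1 fixes V_0 = 5 V.
KCL at each unknown node (sum of currents leaving = 0; resistances in Ω):
  Node 2: (V_2 - 0)/30000 + (V_2 - 5)/24 = 0
Collecting terms: 0.0417 × V_2 = 0.2083  =>  V_2 = 4.996 V
Part 1:
  Read off the nodal solution: V_2 = 4.996 V
Part 2:
  I_R1 = (V_0 - V_1)/R1 = (5 - 0)/91 = 0.05495 A
  Magnitude: I_R1 = 0.05495 A
Part 3:
  I_R1 = (V_0 - V_1)/R1 = (5 - 0)/91 = 0.05495 A
  P_R1 = I_R1² × R1 = (0.05495)² × 91 = 0.2747 W

Final answers:
1. V_2 = 4.996 V
2. I_R1 = 0.05495 A
3. P_R1 = 0.2747 W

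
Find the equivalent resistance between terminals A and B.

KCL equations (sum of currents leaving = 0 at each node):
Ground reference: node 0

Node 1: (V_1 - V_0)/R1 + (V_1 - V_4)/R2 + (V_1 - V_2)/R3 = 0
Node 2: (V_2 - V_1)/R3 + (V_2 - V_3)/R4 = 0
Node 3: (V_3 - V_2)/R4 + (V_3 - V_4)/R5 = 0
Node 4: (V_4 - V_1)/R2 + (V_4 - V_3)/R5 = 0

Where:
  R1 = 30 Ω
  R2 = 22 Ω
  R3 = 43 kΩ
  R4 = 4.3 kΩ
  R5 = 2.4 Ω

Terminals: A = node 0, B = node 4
Reduce the network between node 0 (A) and node 4 (B) by series/parallel combination:
  Rs1 = R3 + R4 (series, joined only at node 2) = 43000 + 4300 = 47300 Ω
  Rs2 = R5 + Rs1 (series, joined only at node 3) = 2.4 + 47300 = 47300 Ω
  Rp1 = R2 ‖ Rs2 (parallel, both between nodes 1 and 4) = 1/(1/22 + 1/47300) = 21.99 Ω
  Rs3 = R1 + Rp1 (series, joined only at node 1) = 30 + 21.99 = 51.99 Ω
R_eq = 51.99 Ω

Final answer: 51.99 Ω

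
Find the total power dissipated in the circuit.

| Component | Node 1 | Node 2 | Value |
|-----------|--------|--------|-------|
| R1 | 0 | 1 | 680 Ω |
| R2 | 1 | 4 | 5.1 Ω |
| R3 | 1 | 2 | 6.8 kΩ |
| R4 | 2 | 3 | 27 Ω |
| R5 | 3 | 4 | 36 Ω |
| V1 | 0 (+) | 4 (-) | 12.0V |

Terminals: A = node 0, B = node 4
Nodal analysis, taking node 4 as the 0 V reference.
Source V1 fixes V_0 = 12 V.
KCL at each unknown node (sum of currents leaving = 0; resistances in Ω):
  Node 1: (V_1 - 12)/680 + (V_1 - 0)/5.1 + (V_1 - V_2)/6800 = 0
  Node 2: (V_2 - V_1)/6800 + (V_2 - V_3)/27 = 0
  Node 3: (V_3 - V_2)/27 + (V_3 - 0)/36 = 0
Collecting terms (coefficients in siemens):
  0.1977·V_1 - 0.0001471·V_2 = 0.01765
  0.03718·V_2 - 0.0001471·V_1 - 0.03704·V_3 = 0
  0.06481·V_3 - 0.03704·V_2 = 0
Solving these 3 simultaneous equations (Gaussian elimination) gives:
  V_1 = 0.08926 V, V_2 = 0.0008194 V, V_3 = 0.0004682 V
Power in each resistor, P = (ΔV)²/R:
  P_R1 = (12 - 0.08926)²/680 = 0.2086 W
  P_R2 = (0.08926 - 0)²/5.1 = 0.001562 W
  P_R3 = (0.08926 - 0.0008194)²/6800 = 0.00000115 W
  P_R4 = (0.0008194 - 0.0004682)²/27 = 0.000000004568 W
  P_R5 = (0.0004682 - 0)²/36 = 0.00000000609 W
P_total = P_R1 + P_R2 + P_R3 + P_R4 + P_R5 = 0.2102 W

Final answer: 0.2102 W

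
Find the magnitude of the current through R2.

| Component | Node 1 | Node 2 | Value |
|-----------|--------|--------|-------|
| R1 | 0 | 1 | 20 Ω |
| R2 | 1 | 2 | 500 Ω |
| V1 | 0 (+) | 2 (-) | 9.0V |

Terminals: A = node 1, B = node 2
Nodal analysis, taking node 2 as the 0 V reference.
Source V1 fixes V_0 = 9 V.
KCL at each unknown node (sum of currents leaving = 0; resistances in Ω):
  Node 1: (V_1 - 9)/20 + (V_1 - 0)/500 = 0
Collecting terms: 0.052 × V_1 = 0.45  =>  V_1 = 8.654 V
I_R2 = (V_1 - V_2)/R2 = (8.654 - 0)/500 = 0.01731 A
|I_R2| = 0.01731 A

Final answer: |I_R2| = 0.01731 A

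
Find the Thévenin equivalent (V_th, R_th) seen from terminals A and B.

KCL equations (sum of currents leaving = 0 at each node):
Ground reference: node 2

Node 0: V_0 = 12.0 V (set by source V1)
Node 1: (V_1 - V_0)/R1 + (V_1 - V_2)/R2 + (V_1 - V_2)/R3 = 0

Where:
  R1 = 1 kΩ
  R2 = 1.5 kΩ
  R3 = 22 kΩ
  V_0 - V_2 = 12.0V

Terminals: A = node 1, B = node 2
Step 1 — V_th is the open-circuit voltage V_A - V_B (nothing connected across the terminals).
Nodal analysis, taking node 2 as the 0 V reference.
Source V1 fixes V_0 = 12 V.
KCL at each unknown node (sum of currents leaving = 0; resistances in Ω):
  Node 1: (V_1 - 12)/1000 + (V_1 - 0)/1500 + (V_1 - 0)/22000 = 0
Collecting terms: 0.001712 × V_1 = 0.012  =>  V_1 = 7.009 V
V_th = V_1 - V_2 = 7.009 - 0 = 7.009 V
Step 2 — R_th: zero the source — replace V1 by a short circuit (node 2 merges into node 0) — and find the resistance seen between A (node 1) and B (node 0).
Reduce the network between node 1 (A) and node 0 (B) by series/parallel combination:
  Rp1 = R1 ‖ R2 ‖ R3 (parallel, all between nodes 0 and 1) = 1/(1/1000 + 1/1500 + 1/22000) = 584.1 Ω
R_th = 584.1 Ω

Final answer: V_th = 7.009 V, R_th = 584.1 Ω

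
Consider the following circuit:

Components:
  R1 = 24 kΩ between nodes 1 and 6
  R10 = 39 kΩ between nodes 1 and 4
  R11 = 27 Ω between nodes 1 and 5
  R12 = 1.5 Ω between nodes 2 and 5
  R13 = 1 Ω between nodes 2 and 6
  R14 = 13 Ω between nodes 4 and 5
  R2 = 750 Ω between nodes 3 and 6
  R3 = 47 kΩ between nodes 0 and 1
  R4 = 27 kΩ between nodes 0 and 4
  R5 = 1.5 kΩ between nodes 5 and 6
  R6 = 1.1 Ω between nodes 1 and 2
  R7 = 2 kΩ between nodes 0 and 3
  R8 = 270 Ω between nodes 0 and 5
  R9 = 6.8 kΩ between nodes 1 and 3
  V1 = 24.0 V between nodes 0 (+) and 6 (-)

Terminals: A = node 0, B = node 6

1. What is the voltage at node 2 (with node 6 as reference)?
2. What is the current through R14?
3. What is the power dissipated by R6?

Nodal analysis, taking node 6 as the 0 V reference.
Source V1 fixes V_0 = 24 V.
KCL at each unknown node (sum of currents leaving = 0; resistances in Ω):
  Node 1: (V_1 - 0)/24000 + (V_1 - 24)/47000 + (V_1 - V_2)/1.1 + (V_1 - V_3)/6800 + (V_1 - V_4)/39000 + (V_1 - V_5)/27 = 0
  Node 2: (V_2 - V_1)/1.1 + (V_2 - V_5)/1.5 + (V_2 - 0)/1 = 0
  Node 3: (V_3 - 0)/750 + (V_3 - 24)/2000 + (V_3 - V_1)/6800 = 0
  Node 4: (V_4 - 24)/27000 + (V_4 - V_1)/39000 + (V_4 - V_5)/13 = 0
  Node 5: (V_5 - 0)/1500 + (V_5 - 24)/270 + (V_5 - V_1)/27 + (V_5 - V_2)/1.5 + (V_5 - V_4)/13 = 0
Collecting terms (coefficients in siemens):
  0.9464·V_1 - 0.9091·V_2 - 0.0001471·V_3 - 0.00002564·V_4 - 0.03704·V_5 = 0.0005106
  2.576·V_2 - 0.9091·V_1 - 0.6667·V_5 = 0
  0.00198·V_3 - 0.0001471·V_1 = 0.012
  0.07699·V_4 - 0.00002564·V_1 - 0.07692·V_5 = 0.0008889
  0.785·V_5 - 0.03704·V_1 - 0.6667·V_2 - 0.07692·V_4 = 0.08889
Solving these 5 simultaneous equations (Gaussian elimination) gives:
  V_1 = 0.09662 V, V_2 = 0.0902 V, V_3 = 6.067 V, V_4 = 0.2282 V
  V_5 = 0.2168 V
Part 1:
  Read off the nodal solution: V_2 = 0.0902 V
Part 2:
  I_R14 = (V_4 - V_5)/R14 = (0.2282 - 0.2168)/13 = 0.0008771 A
  Magnitude: I_R14 = 0.0008771 A
Part 3:
  I_R6 = (V_1 - V_2)/R6 = (0.09662 - 0.0902)/1.1 = 0.005835 A
  P_R6 = I_R6² × R6 = (0.005835)² × 1.1 = 0.00003746 W

Final answers:
1. V_2 = 0.0902 V
2. I_R14 = 0.0008771 A
3. P_R6 = 3.746e-05 W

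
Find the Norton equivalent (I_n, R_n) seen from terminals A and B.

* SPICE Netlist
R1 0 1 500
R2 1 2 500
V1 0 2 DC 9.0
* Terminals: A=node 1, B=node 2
Find the Thévenin equivalent first; then I_n = V_th/R_th and R_n = R_th.
Step 1 — V_th is the open-circuit voltage V_A - V_B (nothing connected across the terminals).
Nodal analysis, taking node 2 as the 0 V reference.
Source V1 fixes V_0 = 9 V.
KCL at each unknown node (sum of currents leaving = 0; resistances in Ω):
  Node 1: (V_1 - 9)/500 + (V_1 - 0)/500 = 0
Collecting terms: 0.004 × V_1 = 0.018  =>  V_1 = 4.5 V
V_th = V_1 - V_2 = 4.5 - 0 = 4.5 V
Step 2 — R_th: zero the source — replace V1 by a short circuit (node 2 merges into node 0) — and find the resistance seen between A (node 1) and B (node 0).
Reduce the network between node 1 (A) and node 0 (B) by series/parallel combination:
  Rp1 = R1 ‖ R2 (parallel, both between nodes 0 and 1) = 1/(1/500 + 1/500) = 250 Ω
R_th = 250 Ω
I_n = V_th/R_th = 4.5/250 = 0.018 A, and R_n = R_th = 250 Ω

Final answer: I_n = 0.018 A, R_n = 250 Ω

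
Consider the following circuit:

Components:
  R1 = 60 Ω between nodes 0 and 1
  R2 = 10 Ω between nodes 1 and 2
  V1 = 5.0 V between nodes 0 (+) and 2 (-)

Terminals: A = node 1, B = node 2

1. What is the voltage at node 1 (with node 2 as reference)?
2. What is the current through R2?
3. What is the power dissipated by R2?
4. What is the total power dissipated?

Nodal analysis, taking node 2 as the 0 V reference.
Source V1 fixes V_0 = 5 V.
KCL at each unknown node (sum of currents leaving = 0; resistances in Ω):
  Node 1: (V_1 - 5)/60 + (V_1 - 0)/10 = 0
Collecting terms: 0.1167 × V_1 = 0.08333  =>  V_1 = 0.7143 V
Part 1:
  Read off the nodal solution: V_1 = 0.7143 V
Part 2:
  I_R2 = (V_1 - V_2)/R2 = (0.7143 - 0)/10 = 0.07143 A
  Magnitude: I_R2 = 0.07143 A
Part 3:
  I_R2 = (V_1 - V_2)/R2 = (0.7143 - 0)/10 = 0.07143 A
  P_R2 = I_R2² × R2 = (0.07143)² × 10 = 0.05102 W
Part 4:
  Power in each resistor, P = (ΔV)²/R:
    P_R1 = (5 - 0.7143)²/60 = 0.3061 W
    P_R2 = (0.7143 - 0)²/10 = 0.05102 W
  P_total = P_R1 + P_R2 = 0.3571 W

Final answers:
1. V_1 = 0.7143 V
2. I_R2 = 0.07143 A
3. P_R2 = 0.05102 W
4. P_total = 0.3571 W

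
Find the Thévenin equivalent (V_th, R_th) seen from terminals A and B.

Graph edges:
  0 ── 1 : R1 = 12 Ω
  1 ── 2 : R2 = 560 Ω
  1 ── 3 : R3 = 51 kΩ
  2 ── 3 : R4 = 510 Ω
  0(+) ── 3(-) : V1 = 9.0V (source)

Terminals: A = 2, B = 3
Step 1 — V_th is the open-circuit voltage V_A - V_B (nothing connected across the terminals).
Nodal analysis, taking node 3 as the 0 V reference.
Source V1 fixes V_0 = 9 V.
KCL at each unknown node (sum of currents leaving = 0; resistances in Ω):
  Node 1: (V_1 - 9)/12 + (V_1 - V_2)/560 + (V_1 - 0)/51000 = 0
  Node 2: (V_2 - V_1)/560 + (V_2 - 0)/510 = 0
Collecting terms (coefficients in siemens):
  0.08514·V_1 - 0.001786·V_2 = 0.75
  0.003746·V_2 - 0.001786·V_1 = 0
Determinant D = (0.08514)(0.003746) - (-0.001786)(-0.001786) = 0.0003158
V_1 = [(0.75)(0.003746) - (-0.001786)(0)]/D = 8.898 V
V_2 = [(0.08514)(0) - (0.75)(-0.001786)]/D = 4.241 V
V_th = V_2 - V_3 = 4.241 - 0 = 4.241 V
Step 2 — R_th: zero the source — replace V1 by a short circuit (node 3 merges into node 0) — and find the resistance seen between A (node 2) and B (node 0).
Reduce the network between node 2 (A) and node 0 (B) by series/parallel combination:
  Rp1 = R1 ‖ R3 (parallel, both between nodes 0 and 1) = 1/(1/12 + 1/51000) = 12 Ω
  Rs1 = R2 + Rp1 (series, joined only at node 1) = 560 + 12 = 572 Ω
  Rp2 = R4 ‖ Rs1 (parallel, both between nodes 0 and 2) = 1/(1/510 + 1/572) = 269.6 Ω
R_th = 269.6 Ω

Final answer: V_th = 4.241 V, R_th = 269.6 Ω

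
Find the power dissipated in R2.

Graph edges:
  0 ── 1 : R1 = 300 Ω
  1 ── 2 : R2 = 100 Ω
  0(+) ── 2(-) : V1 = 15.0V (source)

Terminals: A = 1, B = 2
Nodal analysis, taking node 2 as the 0 V reference.
Source V1 fixes V_0 = 15 V.
KCL at each unknown node (sum of currents leaving = 0; resistances in Ω):
  Node 1: (V_1 - 15)/300 + (V_1 - 0)/100 = 0
Collecting terms: 0.01333 × V_1 = 0.05  =>  V_1 = 3.75 V
I_R2 = (V_1 - V_2)/R2 = (3.75 - 0)/100 = 0.0375 A
P_R2 = I_R2² × R2 = (0.0375)² × 100 = 0.1406 W

Final answer: 0.1406 W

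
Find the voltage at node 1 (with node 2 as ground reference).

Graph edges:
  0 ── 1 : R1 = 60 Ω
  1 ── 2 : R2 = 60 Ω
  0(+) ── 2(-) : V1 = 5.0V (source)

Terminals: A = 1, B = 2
Nodal analysis, taking node 2 as the 0 V reference.
Source V1 fixes V_0 = 5 V.
KCL at each unknown node (sum of currents leaving = 0; resistances in Ω):
  Node 1: (V_1 - 5)/60 + (V_1 - 0)/60 = 0
Collecting terms: 0.03333 × V_1 = 0.08333  =>  V_1 = 2.5 V
The requested potential is V_1 = 2.5 V.

Final answer: V_1 = 2.5 V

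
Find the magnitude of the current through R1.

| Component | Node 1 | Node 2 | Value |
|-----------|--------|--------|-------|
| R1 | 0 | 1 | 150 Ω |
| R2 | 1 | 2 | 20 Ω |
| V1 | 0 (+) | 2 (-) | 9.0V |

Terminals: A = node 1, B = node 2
Nodal analysis, taking node 2 as the 0 V reference.
Source V1 fixes V_0 = 9 V.
KCL at each unknown node (sum of currents leaving = 0; resistances in Ω):
  Node 1: (V_1 - 9)/150 + (V_1 - 0)/20 = 0
Collecting terms: 0.05667 × V_1 = 0.06  =>  V_1 = 1.059 V
I_R1 = (V_0 - V_1)/R1 = (9 - 1.059)/150 = 0.05294 A
|I_R1| = 0.05294 A

Final answer: |I_R1| = 0.05294 A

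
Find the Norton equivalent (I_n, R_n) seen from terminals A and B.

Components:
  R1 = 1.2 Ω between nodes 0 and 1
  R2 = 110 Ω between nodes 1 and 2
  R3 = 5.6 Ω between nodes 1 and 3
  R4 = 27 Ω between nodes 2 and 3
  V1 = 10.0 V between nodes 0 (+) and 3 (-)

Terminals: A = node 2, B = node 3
Find the Thévenin equivalent first; then I_n = V_th/R_th and R_n = R_th.
Step 1 — V_th is the open-circuit voltage V_A - V_B (nothing connected across the terminals).
Nodal analysis, taking node 3 as the 0 V reference.
Source V1 fixes V_0 = 10 V.
KCL at each unknown node (sum of currents leaving = 0; resistances in Ω):
  Node 1: (V_1 - 10)/1.2 + (V_1 - V_2)/110 + (V_1 - 0)/5.6 = 0
  Node 2: (V_2 - V_1)/110 + (V_2 - 0)/27 = 0
Collecting terms (coefficients in siemens):
  1.021·V_1 - 0.009091·V_2 = 8.333
  0.04613·V_2 - 0.009091·V_1 = 0
Determinant D = (1.021)(0.04613) - (-0.009091)(-0.009091) = 0.04701
V_1 = [(8.333)(0.04613) - (-0.009091)(0)]/D = 8.176 V
V_2 = [(1.021)(0) - (8.333)(-0.009091)]/D = 1.611 V
V_th = V_2 - V_3 = 1.611 - 0 = 1.611 V
Step 2 — R_th: zero the source — replace V1 by a short circuit (node 3 merges into node 0) — and find the resistance seen between A (node 2) and B (node 0).
Reduce the network between node 2 (A) and node 0 (B) by series/parallel combination:
  Rp1 = R1 ‖ R3 (parallel, both between nodes 0 and 1) = 1/(1/1.2 + 1/5.6) = 0.9882 Ω
  Rs1 = R2 + Rp1 (series, joined only at node 1) = 110 + 0.9882 = 111 Ω
  Rp2 = R4 ‖ Rs1 (parallel, both between nodes 0 and 2) = 1/(1/27 + 1/111) = 21.72 Ω
R_th = 21.72 Ω
I_n = V_th/R_th = 1.611/21.72 = 0.0742 A, and R_n = R_th = 21.72 Ω

Final answer: I_n = 0.0742 A, R_n = 21.72 Ω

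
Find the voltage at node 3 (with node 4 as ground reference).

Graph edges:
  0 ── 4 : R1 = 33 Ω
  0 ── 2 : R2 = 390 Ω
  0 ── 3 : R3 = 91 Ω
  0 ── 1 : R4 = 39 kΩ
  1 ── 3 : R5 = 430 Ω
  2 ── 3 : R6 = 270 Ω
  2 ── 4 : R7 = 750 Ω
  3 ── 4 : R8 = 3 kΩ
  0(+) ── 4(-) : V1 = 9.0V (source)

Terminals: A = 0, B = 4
Nodal analysis, taking node 4 as the 0 V reference.
Source V1 fixes V_0 = 9 V.
KCL at each unknown node (sum of currents leaving = 0; resistances in Ω):
  Node 1: (V_1 - 9)/39000 + (V_1 - V_3)/430 = 0
  Node 2: (V_2 - 9)/390 + (V_2 - V_3)/270 + (V_2 - 0)/750 = 0
  Node 3: (V_3 - 9)/91 + (V_3 - V_1)/430 + (V_3 - V_2)/270 + (V_3 - 0)/3000 = 0
Collecting terms (coefficients in siemens):
  0.002351·V_1 - 0.002326·V_3 = 0.0002308
  0.007601·V_2 - 0.003704·V_3 = 0.02308
  0.01735·V_3 - 0.002326·V_1 - 0.003704·V_2 = 0.0989
Solving these 3 simultaneous equations (Gaussian elimination) gives:
  V_1 = 8.339 V, V_2 = 7.096 V, V_3 = 8.332 V
The requested potential is V_3 = 8.332 V.

Final answer: V_3 = 8.332 V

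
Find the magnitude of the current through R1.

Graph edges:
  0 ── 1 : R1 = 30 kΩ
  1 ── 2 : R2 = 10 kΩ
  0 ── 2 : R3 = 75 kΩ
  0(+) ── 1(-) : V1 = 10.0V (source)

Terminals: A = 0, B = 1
Nodal analysis, taking node 1 as the 0 V reference.
Source V1 fixes V_0 = 10 V.
KCL at each unknown node (sum of currents leaving = 0; resistances in Ω):
  Node 2: (V_2 - 0)/10000 + (V_2 - 10)/75000 = 0
Collecting terms: 0.0001133 × V_2 = 0.0001333  =>  V_2 = 1.176 V
I_R1 = (V_0 - V_1)/R1 = (10 - 0)/30000 = 0.0003333 A
|I_R1| = 0.0003333 A

Final answer: |I_R1| = 0.0003333 A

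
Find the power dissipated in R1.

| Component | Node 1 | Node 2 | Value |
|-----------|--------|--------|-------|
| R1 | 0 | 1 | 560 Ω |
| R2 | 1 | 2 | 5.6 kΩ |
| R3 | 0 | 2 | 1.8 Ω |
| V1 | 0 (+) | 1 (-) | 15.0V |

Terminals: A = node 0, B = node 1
Nodal analysis, taking node 1 as the 0 V reference.
Source V1 fixes V_0 = 15 V.
KCL at each unknown node (sum of currents leaving = 0; resistances in Ω):
  Node 2: (V_2 - 0)/5600 + (V_2 - 15)/1.8 = 0
Collecting terms: 0.5557 × V_2 = 8.333  =>  V_2 = 15 V
I_R1 = (V_0 - V_1)/R1 = (15 - 0)/560 = 0.02679 A
P_R1 = I_R1² × R1 = (0.02679)² × 560 = 0.4018 W

Final answer: 0.4018 W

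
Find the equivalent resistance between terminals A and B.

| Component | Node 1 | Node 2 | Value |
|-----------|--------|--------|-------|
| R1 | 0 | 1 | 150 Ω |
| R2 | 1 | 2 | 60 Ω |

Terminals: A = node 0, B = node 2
Reduce the network between node 0 (A) and node 2 (B) by series/parallel combination:
  Rs1 = R1 + R2 (series, joined only at node 1) = 150 + 60 = 210 Ω
R_eq = 210 Ω

Final answer: 210 Ω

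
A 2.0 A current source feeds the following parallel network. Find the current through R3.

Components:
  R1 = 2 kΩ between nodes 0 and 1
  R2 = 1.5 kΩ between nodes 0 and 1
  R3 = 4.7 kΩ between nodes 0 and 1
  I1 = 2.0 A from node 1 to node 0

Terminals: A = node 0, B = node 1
All resistors sit directly between nodes 0 and 1, so they are in parallel and share one voltage V; the full source current 2 A splits among them.
1/R_par = 1/2000 + 1/1500 + 1/4700 = 0.001379 S  =>  R_par = 724.9 Ω
V = I × R_par = 2 × 724.9 = 1450 V
I_R3 = V/R3 = 1450/4700 = 0.3085 A

Final answer: 0.3085 A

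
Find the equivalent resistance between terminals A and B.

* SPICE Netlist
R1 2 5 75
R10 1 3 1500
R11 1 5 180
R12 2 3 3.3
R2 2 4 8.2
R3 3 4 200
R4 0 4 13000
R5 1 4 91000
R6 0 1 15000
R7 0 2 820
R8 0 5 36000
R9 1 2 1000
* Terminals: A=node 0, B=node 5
The network is not a plain series/parallel combination. Inject a 1 A test current into terminal A (node 0) and return it from terminal B (node 5); then R_eq = V_A / (1 A).
Nodal analysis, taking node 5 as the 0 V reference.
Current source I_test pushes 1 A into node 0 and draws it out of node 5.
KCL at each unknown node (sum of currents leaving = 0; resistances in Ω):
  Node 0: (V_0 - V_4)/13000 + (V_0 - V_1)/15000 + (V_0 - V_2)/820 + (V_0 - 0)/36000 - 1 = 0
  Node 1: (V_1 - V_0)/15000 + (V_1 - V_4)/91000 + (V_1 - V_2)/1000 + (V_1 - V_3)/1500 + (V_1 - 0)/180 = 0
  Node 2: (V_2 - V_0)/820 + (V_2 - V_1)/1000 + (V_2 - 0)/75 + (V_2 - V_4)/8.2 + (V_2 - V_3)/3.3 = 0
  Node 3: (V_3 - V_1)/1500 + (V_3 - V_2)/3.3 + (V_3 - V_4)/200 = 0
  Node 4: (V_4 - V_0)/13000 + (V_4 - V_1)/91000 + (V_4 - V_2)/8.2 + (V_4 - V_3)/200 = 0
Collecting terms (coefficients in siemens):
  0.001391·V_0 - 0.00006667·V_1 - 0.00122·V_2 - 0.00007692·V_4 = 1
  0.0073·V_1 - 0.00006667·V_0 - 0.001·V_2 - 0.0006667·V_3 - 0.00001099·V_4 = 0
  0.4405·V_2 - 0.00122·V_0 - 0.001·V_1 - 0.303·V_3 - 0.122·V_4 = 0
  0.3087·V_3 - 0.0006667·V_1 - 0.303·V_2 - 0.005·V_4 = 0
  0.127·V_4 - 0.00007692·V_0 - 0.00001099·V_1 - 0.122·V_2 - 0.005·V_3 = 0
Solving these 5 simultaneous equations (Gaussian elimination) gives:
  V_0 = 779.9 V, V_1 = 21.88 V, V_2 = 64.26 V, V_3 = 64.17 V
  V_4 = 64.68 V
R_eq = V_0 / 1 A = 779.9 Ω

Final answer: 779.9 Ω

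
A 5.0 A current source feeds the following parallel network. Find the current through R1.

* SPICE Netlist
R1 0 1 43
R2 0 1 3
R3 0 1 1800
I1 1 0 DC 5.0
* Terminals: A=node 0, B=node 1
All resistors sit directly between nodes 0 and 1, so they are in parallel and share one voltage V; the full source current 5 A splits among them.
1/R_par = 1/43 + 1/3 + 1/1800 = 0.3571 S  =>  R_par = 2.8 Ω
V = I × R_par = 5 × 2.8 = 14 V
I_R1 = V/R1 = 14/43 = 0.3256 A

Final answer: 0.3256 A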